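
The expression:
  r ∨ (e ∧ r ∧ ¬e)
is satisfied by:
  {r: True}


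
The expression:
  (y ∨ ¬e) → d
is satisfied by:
  {d: True, e: True, y: False}
  {d: True, y: False, e: False}
  {d: True, e: True, y: True}
  {d: True, y: True, e: False}
  {e: True, y: False, d: False}


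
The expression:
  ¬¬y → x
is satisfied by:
  {x: True, y: False}
  {y: False, x: False}
  {y: True, x: True}


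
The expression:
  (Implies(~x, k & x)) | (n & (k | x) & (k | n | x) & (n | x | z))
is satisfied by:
  {n: True, x: True, k: True}
  {n: True, x: True, k: False}
  {x: True, k: True, n: False}
  {x: True, k: False, n: False}
  {n: True, k: True, x: False}


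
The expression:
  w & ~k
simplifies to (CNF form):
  w & ~k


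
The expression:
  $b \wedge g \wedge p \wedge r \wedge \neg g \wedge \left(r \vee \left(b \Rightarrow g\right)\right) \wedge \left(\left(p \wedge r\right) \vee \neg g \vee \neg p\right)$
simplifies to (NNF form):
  $\text{False}$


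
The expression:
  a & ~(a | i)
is never true.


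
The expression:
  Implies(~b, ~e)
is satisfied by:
  {b: True, e: False}
  {e: False, b: False}
  {e: True, b: True}


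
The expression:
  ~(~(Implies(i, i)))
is always true.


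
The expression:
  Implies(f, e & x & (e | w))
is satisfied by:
  {x: True, e: True, f: False}
  {x: True, e: False, f: False}
  {e: True, x: False, f: False}
  {x: False, e: False, f: False}
  {f: True, x: True, e: True}


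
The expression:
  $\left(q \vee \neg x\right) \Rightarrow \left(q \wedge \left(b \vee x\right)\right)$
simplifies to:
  $x \vee \left(b \wedge q\right)$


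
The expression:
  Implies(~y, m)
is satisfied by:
  {y: True, m: True}
  {y: True, m: False}
  {m: True, y: False}


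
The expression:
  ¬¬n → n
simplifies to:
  True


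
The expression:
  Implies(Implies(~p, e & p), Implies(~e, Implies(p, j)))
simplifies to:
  e | j | ~p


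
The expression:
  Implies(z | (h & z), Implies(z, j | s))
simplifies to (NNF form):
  j | s | ~z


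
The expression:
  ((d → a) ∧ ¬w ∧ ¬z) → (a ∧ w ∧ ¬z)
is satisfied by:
  {z: True, w: True, d: True, a: False}
  {z: True, w: True, d: False, a: False}
  {a: True, z: True, w: True, d: True}
  {a: True, z: True, w: True, d: False}
  {z: True, d: True, w: False, a: False}
  {z: True, d: False, w: False, a: False}
  {z: True, a: True, d: True, w: False}
  {z: True, a: True, d: False, w: False}
  {w: True, d: True, z: False, a: False}
  {w: True, z: False, d: False, a: False}
  {a: True, w: True, d: True, z: False}
  {a: True, w: True, z: False, d: False}
  {d: True, z: False, w: False, a: False}


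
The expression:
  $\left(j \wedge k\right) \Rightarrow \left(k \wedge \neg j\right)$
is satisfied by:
  {k: False, j: False}
  {j: True, k: False}
  {k: True, j: False}


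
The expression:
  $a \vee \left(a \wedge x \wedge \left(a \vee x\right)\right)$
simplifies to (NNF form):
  $a$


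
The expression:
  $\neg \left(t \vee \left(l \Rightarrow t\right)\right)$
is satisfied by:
  {l: True, t: False}


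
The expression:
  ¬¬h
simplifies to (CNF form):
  h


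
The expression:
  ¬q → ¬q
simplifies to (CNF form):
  True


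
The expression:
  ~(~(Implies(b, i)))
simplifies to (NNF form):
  i | ~b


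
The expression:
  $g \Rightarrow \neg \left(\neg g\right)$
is always true.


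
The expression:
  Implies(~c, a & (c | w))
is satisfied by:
  {c: True, w: True, a: True}
  {c: True, w: True, a: False}
  {c: True, a: True, w: False}
  {c: True, a: False, w: False}
  {w: True, a: True, c: False}


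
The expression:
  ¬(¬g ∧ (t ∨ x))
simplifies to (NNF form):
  g ∨ (¬t ∧ ¬x)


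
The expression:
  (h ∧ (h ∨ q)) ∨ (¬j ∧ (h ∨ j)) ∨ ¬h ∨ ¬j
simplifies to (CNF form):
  True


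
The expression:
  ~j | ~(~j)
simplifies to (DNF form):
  True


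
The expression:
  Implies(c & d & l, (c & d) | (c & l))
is always true.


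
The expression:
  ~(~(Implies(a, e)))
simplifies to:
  e | ~a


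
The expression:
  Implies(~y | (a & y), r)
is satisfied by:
  {r: True, y: True, a: False}
  {r: True, y: False, a: False}
  {r: True, a: True, y: True}
  {r: True, a: True, y: False}
  {y: True, a: False, r: False}


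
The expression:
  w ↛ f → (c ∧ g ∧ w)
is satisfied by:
  {c: True, f: True, g: True, w: False}
  {c: True, f: True, g: False, w: False}
  {f: True, g: True, w: False, c: False}
  {f: True, g: False, w: False, c: False}
  {c: True, g: True, w: False, f: False}
  {c: True, g: False, w: False, f: False}
  {g: True, c: False, w: False, f: False}
  {g: False, c: False, w: False, f: False}
  {c: True, f: True, w: True, g: True}
  {c: True, f: True, w: True, g: False}
  {f: True, w: True, g: True, c: False}
  {f: True, w: True, g: False, c: False}
  {c: True, w: True, g: True, f: False}


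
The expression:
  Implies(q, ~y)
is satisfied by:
  {q: False, y: False}
  {y: True, q: False}
  {q: True, y: False}


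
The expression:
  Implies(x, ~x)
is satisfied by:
  {x: False}


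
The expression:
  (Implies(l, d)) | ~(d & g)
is always true.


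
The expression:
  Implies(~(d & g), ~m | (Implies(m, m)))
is always true.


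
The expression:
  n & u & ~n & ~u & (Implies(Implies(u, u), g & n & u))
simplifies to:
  False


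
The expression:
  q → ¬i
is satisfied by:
  {q: False, i: False}
  {i: True, q: False}
  {q: True, i: False}


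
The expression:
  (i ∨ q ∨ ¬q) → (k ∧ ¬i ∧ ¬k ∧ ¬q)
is never true.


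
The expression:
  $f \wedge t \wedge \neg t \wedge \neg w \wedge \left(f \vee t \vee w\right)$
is never true.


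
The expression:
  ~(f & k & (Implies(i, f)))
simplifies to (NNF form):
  ~f | ~k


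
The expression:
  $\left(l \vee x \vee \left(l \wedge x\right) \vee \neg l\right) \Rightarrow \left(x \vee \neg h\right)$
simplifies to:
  $x \vee \neg h$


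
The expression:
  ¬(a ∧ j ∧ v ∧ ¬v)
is always true.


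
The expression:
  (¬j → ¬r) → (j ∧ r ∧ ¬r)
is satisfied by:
  {r: True, j: False}


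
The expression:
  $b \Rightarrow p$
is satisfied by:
  {p: True, b: False}
  {b: False, p: False}
  {b: True, p: True}


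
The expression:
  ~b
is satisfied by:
  {b: False}


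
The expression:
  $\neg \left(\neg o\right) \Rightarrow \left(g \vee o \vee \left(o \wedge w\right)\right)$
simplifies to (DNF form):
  $\text{True}$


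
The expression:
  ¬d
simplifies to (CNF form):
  ¬d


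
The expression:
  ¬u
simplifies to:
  ¬u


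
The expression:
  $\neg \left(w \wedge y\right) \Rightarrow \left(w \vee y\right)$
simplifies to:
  $w \vee y$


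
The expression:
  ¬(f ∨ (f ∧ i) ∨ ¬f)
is never true.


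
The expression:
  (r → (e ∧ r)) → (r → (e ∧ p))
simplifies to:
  p ∨ ¬e ∨ ¬r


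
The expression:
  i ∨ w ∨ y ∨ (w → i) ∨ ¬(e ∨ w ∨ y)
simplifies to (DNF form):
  True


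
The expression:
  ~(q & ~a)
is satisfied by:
  {a: True, q: False}
  {q: False, a: False}
  {q: True, a: True}


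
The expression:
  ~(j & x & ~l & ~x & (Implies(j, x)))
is always true.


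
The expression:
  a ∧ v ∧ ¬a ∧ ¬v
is never true.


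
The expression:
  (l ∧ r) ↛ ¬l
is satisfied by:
  {r: True, l: True}


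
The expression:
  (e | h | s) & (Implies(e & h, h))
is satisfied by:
  {s: True, e: True, h: True}
  {s: True, e: True, h: False}
  {s: True, h: True, e: False}
  {s: True, h: False, e: False}
  {e: True, h: True, s: False}
  {e: True, h: False, s: False}
  {h: True, e: False, s: False}


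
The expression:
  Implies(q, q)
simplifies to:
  True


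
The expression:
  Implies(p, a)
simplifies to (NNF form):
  a | ~p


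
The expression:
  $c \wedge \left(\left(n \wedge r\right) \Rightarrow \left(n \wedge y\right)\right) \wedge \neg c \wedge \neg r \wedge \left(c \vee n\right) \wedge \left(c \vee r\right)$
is never true.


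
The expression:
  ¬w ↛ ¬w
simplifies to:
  False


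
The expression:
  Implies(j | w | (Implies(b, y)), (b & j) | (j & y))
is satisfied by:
  {j: True, b: True, w: False, y: False}
  {y: True, j: True, b: True, w: False}
  {y: True, j: True, w: False, b: False}
  {j: True, b: True, w: True, y: False}
  {j: True, y: True, w: True, b: True}
  {j: True, y: True, w: True, b: False}
  {b: True, j: False, w: False, y: False}


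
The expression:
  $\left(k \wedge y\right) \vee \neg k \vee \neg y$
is always true.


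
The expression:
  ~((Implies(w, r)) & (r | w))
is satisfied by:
  {r: False}


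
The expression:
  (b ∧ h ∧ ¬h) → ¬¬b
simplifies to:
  True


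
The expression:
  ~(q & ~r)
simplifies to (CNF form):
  r | ~q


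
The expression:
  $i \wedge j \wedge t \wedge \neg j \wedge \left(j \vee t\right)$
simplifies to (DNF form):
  $\text{False}$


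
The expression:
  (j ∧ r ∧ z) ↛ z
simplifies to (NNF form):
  False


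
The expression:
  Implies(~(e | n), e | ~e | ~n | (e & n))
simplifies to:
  True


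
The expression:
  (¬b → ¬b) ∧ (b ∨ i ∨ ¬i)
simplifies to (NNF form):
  True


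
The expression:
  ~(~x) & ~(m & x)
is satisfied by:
  {x: True, m: False}


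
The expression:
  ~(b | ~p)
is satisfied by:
  {p: True, b: False}


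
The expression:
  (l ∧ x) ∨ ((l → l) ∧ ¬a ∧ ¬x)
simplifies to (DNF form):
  (l ∧ x) ∨ (¬a ∧ ¬x)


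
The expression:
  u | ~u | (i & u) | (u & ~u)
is always true.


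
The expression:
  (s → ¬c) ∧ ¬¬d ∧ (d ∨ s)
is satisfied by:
  {d: True, s: False, c: False}
  {c: True, d: True, s: False}
  {s: True, d: True, c: False}


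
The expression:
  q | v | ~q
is always true.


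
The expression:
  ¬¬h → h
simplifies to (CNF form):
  True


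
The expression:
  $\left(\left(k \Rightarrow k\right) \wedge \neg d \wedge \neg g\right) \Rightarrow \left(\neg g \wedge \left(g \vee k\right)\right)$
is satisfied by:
  {d: True, k: True, g: True}
  {d: True, k: True, g: False}
  {d: True, g: True, k: False}
  {d: True, g: False, k: False}
  {k: True, g: True, d: False}
  {k: True, g: False, d: False}
  {g: True, k: False, d: False}


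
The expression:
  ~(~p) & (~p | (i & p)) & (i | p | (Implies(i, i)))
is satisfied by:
  {i: True, p: True}


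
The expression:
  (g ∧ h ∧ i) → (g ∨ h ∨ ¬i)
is always true.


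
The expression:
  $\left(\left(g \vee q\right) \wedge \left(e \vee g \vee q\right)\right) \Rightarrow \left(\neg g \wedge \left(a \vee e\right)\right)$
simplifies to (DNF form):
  $\left(a \wedge \neg g\right) \vee \left(e \wedge \neg g\right) \vee \left(\neg g \wedge \neg q\right)$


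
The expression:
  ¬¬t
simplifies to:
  t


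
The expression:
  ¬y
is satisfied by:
  {y: False}


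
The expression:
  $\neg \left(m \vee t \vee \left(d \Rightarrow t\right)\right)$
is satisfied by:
  {d: True, t: False, m: False}


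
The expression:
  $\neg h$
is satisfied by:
  {h: False}


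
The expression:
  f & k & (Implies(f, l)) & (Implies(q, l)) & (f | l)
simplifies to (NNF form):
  f & k & l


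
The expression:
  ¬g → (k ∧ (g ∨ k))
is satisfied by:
  {k: True, g: True}
  {k: True, g: False}
  {g: True, k: False}


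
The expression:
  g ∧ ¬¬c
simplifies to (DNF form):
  c ∧ g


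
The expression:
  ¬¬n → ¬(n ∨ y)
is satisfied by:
  {n: False}


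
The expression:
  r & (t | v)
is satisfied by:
  {r: True, t: True, v: True}
  {r: True, t: True, v: False}
  {r: True, v: True, t: False}


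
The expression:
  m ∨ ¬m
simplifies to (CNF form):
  True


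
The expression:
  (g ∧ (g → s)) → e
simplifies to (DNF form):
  e ∨ ¬g ∨ ¬s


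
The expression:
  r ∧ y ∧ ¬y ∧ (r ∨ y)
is never true.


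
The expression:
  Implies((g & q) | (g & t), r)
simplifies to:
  r | ~g | (~q & ~t)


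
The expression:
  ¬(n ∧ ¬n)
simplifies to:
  True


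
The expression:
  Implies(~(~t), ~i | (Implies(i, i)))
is always true.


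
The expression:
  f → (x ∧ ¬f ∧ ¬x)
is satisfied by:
  {f: False}


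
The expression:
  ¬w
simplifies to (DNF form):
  ¬w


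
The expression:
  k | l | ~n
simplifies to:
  k | l | ~n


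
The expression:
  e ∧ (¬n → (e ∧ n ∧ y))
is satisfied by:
  {e: True, n: True}


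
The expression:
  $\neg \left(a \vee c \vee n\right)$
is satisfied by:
  {n: False, a: False, c: False}


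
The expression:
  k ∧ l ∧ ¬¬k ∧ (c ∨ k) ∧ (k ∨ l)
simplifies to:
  k ∧ l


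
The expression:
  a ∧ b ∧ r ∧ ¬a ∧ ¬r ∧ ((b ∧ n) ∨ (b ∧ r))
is never true.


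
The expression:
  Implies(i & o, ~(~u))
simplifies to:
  u | ~i | ~o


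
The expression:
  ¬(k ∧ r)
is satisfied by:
  {k: False, r: False}
  {r: True, k: False}
  {k: True, r: False}


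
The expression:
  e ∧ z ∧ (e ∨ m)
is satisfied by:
  {z: True, e: True}


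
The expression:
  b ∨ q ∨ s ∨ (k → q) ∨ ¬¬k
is always true.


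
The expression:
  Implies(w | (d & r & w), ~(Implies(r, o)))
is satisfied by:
  {r: True, o: False, w: False}
  {o: False, w: False, r: False}
  {r: True, o: True, w: False}
  {o: True, r: False, w: False}
  {w: True, r: True, o: False}


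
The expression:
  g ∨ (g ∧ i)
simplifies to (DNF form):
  g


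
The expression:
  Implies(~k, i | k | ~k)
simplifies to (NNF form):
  True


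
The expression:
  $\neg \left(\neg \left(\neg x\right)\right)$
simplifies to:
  $\neg x$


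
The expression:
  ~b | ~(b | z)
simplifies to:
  ~b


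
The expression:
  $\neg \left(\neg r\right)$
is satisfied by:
  {r: True}


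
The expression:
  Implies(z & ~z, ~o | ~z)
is always true.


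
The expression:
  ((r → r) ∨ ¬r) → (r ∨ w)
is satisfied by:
  {r: True, w: True}
  {r: True, w: False}
  {w: True, r: False}


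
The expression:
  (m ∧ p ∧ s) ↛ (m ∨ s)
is never true.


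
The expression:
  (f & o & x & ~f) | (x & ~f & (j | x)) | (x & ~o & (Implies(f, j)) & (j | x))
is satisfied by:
  {j: True, x: True, o: False, f: False}
  {x: True, j: False, o: False, f: False}
  {j: True, o: True, x: True, f: False}
  {o: True, x: True, j: False, f: False}
  {f: True, j: True, x: True, o: False}


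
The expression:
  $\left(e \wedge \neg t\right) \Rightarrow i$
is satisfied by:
  {i: True, t: True, e: False}
  {i: True, e: False, t: False}
  {t: True, e: False, i: False}
  {t: False, e: False, i: False}
  {i: True, t: True, e: True}
  {i: True, e: True, t: False}
  {t: True, e: True, i: False}


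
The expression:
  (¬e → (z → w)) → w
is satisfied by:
  {z: True, w: True, e: False}
  {w: True, e: False, z: False}
  {z: True, w: True, e: True}
  {w: True, e: True, z: False}
  {z: True, e: False, w: False}


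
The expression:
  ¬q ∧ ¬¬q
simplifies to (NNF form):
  False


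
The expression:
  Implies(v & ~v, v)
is always true.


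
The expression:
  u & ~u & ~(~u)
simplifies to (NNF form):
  False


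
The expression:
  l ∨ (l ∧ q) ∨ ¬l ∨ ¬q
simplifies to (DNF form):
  True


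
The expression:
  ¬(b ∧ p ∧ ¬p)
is always true.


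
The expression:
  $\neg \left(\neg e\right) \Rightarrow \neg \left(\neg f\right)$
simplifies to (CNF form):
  $f \vee \neg e$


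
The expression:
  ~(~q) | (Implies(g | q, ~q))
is always true.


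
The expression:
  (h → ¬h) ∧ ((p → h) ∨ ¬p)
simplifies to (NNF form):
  ¬h ∧ ¬p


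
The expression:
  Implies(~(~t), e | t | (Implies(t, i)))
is always true.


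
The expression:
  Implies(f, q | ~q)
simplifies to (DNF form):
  True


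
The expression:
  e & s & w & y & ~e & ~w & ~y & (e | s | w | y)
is never true.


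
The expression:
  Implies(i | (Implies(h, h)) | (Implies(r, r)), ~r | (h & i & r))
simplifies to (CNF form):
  (h | ~r) & (i | ~r)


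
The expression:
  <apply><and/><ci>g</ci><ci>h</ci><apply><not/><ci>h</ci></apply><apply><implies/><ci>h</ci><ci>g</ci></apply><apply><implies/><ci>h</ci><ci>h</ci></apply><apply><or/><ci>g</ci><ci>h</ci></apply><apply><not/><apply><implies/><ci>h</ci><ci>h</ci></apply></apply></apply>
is never true.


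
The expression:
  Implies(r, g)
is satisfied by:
  {g: True, r: False}
  {r: False, g: False}
  {r: True, g: True}


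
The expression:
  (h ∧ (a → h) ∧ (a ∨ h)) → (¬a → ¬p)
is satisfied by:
  {a: True, p: False, h: False}
  {p: False, h: False, a: False}
  {h: True, a: True, p: False}
  {h: True, p: False, a: False}
  {a: True, p: True, h: False}
  {p: True, a: False, h: False}
  {h: True, p: True, a: True}


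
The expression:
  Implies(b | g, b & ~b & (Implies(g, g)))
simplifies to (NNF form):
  ~b & ~g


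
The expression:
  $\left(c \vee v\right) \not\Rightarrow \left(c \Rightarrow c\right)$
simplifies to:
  $\text{False}$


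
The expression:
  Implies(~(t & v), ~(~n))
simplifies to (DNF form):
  n | (t & v)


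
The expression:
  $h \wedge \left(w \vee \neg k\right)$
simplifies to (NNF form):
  $h \wedge \left(w \vee \neg k\right)$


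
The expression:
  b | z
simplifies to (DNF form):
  b | z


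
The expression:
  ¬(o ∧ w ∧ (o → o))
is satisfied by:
  {w: False, o: False}
  {o: True, w: False}
  {w: True, o: False}


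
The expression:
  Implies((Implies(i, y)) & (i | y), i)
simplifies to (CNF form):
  i | ~y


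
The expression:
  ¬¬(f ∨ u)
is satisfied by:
  {u: True, f: True}
  {u: True, f: False}
  {f: True, u: False}


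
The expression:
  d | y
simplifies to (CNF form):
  d | y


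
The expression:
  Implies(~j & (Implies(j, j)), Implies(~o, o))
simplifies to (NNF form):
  j | o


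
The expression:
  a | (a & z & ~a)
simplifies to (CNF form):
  a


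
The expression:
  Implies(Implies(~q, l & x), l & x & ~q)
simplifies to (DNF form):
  ~q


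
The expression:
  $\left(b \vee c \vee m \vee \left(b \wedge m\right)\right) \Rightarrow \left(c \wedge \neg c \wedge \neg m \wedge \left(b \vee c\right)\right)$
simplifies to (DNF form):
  $\neg b \wedge \neg c \wedge \neg m$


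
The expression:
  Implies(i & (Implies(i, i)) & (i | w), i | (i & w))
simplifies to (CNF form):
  True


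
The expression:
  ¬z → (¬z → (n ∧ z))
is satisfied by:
  {z: True}


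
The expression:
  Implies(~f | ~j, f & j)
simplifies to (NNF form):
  f & j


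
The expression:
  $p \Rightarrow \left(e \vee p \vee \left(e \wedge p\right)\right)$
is always true.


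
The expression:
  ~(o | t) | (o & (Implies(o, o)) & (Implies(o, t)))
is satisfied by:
  {o: False, t: False}
  {t: True, o: True}


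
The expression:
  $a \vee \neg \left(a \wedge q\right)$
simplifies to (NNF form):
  $\text{True}$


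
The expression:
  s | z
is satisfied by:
  {z: True, s: True}
  {z: True, s: False}
  {s: True, z: False}


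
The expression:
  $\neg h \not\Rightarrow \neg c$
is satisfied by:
  {c: True, h: False}


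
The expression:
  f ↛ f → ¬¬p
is always true.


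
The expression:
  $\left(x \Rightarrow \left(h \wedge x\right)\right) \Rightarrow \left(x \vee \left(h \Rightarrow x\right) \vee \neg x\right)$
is always true.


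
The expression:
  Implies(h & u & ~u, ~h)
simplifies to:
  True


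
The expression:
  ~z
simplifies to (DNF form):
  ~z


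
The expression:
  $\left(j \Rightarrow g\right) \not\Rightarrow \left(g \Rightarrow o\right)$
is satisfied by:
  {g: True, o: False}


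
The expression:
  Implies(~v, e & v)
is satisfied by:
  {v: True}


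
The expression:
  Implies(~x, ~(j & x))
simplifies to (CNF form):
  True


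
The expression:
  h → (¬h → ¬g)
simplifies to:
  True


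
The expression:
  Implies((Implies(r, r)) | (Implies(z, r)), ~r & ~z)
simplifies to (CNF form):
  ~r & ~z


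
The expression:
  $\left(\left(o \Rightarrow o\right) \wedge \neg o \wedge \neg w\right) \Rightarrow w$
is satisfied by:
  {o: True, w: True}
  {o: True, w: False}
  {w: True, o: False}


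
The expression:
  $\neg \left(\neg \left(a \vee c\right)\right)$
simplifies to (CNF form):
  $a \vee c$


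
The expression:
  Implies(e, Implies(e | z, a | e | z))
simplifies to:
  True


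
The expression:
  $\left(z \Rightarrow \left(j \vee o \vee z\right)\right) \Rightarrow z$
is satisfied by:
  {z: True}


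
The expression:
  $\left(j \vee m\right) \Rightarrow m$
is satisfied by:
  {m: True, j: False}
  {j: False, m: False}
  {j: True, m: True}


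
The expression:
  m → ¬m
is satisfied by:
  {m: False}


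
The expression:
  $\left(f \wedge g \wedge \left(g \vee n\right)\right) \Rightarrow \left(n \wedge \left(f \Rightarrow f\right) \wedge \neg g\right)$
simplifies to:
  $\neg f \vee \neg g$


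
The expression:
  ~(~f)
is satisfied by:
  {f: True}


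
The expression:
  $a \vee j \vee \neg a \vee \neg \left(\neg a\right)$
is always true.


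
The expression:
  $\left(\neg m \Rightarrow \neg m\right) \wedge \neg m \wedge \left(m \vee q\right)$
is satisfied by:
  {q: True, m: False}


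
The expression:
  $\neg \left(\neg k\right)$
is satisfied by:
  {k: True}


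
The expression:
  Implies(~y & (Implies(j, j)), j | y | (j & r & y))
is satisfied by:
  {y: True, j: True}
  {y: True, j: False}
  {j: True, y: False}


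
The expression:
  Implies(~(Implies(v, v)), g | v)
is always true.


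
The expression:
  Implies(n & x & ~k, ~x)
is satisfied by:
  {k: True, x: False, n: False}
  {x: False, n: False, k: False}
  {n: True, k: True, x: False}
  {n: True, x: False, k: False}
  {k: True, x: True, n: False}
  {x: True, k: False, n: False}
  {n: True, x: True, k: True}


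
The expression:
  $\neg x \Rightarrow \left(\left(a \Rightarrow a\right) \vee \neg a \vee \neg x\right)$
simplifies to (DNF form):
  $\text{True}$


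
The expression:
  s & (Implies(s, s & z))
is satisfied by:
  {z: True, s: True}


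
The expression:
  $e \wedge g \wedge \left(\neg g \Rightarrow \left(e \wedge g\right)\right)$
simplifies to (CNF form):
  $e \wedge g$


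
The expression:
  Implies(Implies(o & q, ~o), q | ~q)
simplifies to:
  True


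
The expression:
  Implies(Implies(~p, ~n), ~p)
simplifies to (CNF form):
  ~p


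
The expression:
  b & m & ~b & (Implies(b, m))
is never true.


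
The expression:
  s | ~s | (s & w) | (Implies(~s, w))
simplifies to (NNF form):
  True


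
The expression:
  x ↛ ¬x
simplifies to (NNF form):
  x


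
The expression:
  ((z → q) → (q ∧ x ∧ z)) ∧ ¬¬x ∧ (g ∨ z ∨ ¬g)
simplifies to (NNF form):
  x ∧ z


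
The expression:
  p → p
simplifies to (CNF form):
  True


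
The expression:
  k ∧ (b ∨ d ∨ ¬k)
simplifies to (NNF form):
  k ∧ (b ∨ d)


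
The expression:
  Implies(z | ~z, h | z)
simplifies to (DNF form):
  h | z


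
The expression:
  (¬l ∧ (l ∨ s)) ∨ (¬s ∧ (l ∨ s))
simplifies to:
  (l ∧ ¬s) ∨ (s ∧ ¬l)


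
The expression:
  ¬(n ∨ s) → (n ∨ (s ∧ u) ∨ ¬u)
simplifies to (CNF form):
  n ∨ s ∨ ¬u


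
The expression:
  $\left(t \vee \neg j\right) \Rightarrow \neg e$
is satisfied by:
  {j: True, t: False, e: False}
  {t: False, e: False, j: False}
  {j: True, t: True, e: False}
  {t: True, j: False, e: False}
  {e: True, j: True, t: False}


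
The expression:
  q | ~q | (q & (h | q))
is always true.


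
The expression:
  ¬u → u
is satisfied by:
  {u: True}


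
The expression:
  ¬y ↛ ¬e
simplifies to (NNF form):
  e ∧ ¬y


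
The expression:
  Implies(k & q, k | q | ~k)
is always true.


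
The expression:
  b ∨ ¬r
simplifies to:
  b ∨ ¬r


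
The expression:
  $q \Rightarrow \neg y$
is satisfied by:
  {q: False, y: False}
  {y: True, q: False}
  {q: True, y: False}


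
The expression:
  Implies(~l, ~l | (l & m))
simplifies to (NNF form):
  True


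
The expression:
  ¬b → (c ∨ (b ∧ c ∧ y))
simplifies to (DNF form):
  b ∨ c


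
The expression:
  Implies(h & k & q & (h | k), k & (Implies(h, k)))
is always true.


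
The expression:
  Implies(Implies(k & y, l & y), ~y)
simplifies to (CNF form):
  (k | ~y) & (~l | ~y)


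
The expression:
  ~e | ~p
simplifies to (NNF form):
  ~e | ~p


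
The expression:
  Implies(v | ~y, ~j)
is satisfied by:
  {y: True, j: False, v: False}
  {y: False, j: False, v: False}
  {v: True, y: True, j: False}
  {v: True, y: False, j: False}
  {j: True, y: True, v: False}


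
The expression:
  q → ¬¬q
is always true.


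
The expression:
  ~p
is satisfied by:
  {p: False}


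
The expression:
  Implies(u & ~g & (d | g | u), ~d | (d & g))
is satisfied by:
  {g: True, u: False, d: False}
  {u: False, d: False, g: False}
  {d: True, g: True, u: False}
  {d: True, u: False, g: False}
  {g: True, u: True, d: False}
  {u: True, g: False, d: False}
  {d: True, u: True, g: True}


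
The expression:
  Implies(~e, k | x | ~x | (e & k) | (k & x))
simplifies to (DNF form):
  True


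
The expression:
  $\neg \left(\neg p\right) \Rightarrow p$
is always true.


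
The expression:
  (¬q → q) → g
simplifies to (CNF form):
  g ∨ ¬q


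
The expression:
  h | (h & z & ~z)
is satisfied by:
  {h: True}


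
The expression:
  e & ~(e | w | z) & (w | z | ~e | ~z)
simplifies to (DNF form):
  False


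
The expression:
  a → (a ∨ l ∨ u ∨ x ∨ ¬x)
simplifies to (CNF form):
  True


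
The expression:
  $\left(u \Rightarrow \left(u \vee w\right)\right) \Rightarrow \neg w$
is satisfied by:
  {w: False}


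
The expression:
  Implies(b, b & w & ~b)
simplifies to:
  ~b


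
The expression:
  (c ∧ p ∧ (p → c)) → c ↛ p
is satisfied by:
  {p: False, c: False}
  {c: True, p: False}
  {p: True, c: False}


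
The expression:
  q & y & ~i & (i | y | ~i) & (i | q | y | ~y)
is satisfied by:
  {y: True, q: True, i: False}


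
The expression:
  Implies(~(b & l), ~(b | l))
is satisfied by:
  {l: False, b: False}
  {b: True, l: True}


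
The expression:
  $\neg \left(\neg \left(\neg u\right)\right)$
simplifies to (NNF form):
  $\neg u$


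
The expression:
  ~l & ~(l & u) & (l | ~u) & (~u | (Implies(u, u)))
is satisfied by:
  {u: False, l: False}


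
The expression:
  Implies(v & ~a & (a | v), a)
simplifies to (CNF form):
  a | ~v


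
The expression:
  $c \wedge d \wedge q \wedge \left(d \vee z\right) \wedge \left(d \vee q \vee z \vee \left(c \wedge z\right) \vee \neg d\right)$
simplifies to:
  $c \wedge d \wedge q$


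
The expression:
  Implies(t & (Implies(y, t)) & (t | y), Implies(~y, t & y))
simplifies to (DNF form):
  y | ~t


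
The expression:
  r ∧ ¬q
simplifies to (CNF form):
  r ∧ ¬q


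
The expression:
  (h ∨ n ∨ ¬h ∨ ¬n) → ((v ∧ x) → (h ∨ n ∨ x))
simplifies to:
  True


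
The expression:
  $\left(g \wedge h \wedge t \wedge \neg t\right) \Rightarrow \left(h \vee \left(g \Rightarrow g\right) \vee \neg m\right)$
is always true.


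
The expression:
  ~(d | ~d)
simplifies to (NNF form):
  False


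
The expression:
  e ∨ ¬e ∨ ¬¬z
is always true.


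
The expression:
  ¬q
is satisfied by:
  {q: False}


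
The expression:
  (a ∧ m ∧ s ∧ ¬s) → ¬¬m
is always true.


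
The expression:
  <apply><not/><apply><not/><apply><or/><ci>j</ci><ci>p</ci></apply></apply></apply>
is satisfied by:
  {p: True, j: True}
  {p: True, j: False}
  {j: True, p: False}


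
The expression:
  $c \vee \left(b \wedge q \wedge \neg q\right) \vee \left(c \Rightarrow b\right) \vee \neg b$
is always true.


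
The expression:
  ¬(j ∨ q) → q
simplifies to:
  j ∨ q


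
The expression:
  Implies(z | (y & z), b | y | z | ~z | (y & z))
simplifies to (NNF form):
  True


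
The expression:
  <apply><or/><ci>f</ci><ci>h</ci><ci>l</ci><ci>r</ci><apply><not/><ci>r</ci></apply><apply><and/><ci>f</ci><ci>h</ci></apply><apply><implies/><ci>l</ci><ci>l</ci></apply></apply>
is always true.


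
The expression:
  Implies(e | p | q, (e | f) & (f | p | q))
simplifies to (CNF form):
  (e | f | ~e) & (e | f | ~p) & (e | f | ~q) & (e | f | p | ~e) & (e | f | p | ~p) & (e | f | p | ~q) & (e | f | q | ~e) & (e | f | q | ~p) & (e | f | q | ~q) & (f | p | q | ~e) & (f | p | q | ~p) & (f | p | q | ~q)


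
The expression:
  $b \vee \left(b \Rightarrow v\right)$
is always true.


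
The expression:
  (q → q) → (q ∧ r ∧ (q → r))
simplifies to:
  q ∧ r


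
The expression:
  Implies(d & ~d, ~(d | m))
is always true.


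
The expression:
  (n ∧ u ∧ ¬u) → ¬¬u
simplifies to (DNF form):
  True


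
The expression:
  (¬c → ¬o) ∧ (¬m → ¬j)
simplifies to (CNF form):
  (c ∨ ¬o) ∧ (m ∨ ¬j) ∧ (c ∨ m ∨ ¬j) ∧ (c ∨ m ∨ ¬o) ∧ (c ∨ ¬j ∨ ¬o) ∧ (m ∨ ¬j ∨ ¬o) ∧ (c ∨ m ∨ ¬j ∨ ¬o)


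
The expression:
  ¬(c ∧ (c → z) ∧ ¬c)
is always true.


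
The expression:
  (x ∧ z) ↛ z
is never true.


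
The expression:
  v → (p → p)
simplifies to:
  True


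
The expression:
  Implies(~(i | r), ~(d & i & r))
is always true.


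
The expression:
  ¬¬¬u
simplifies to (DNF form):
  ¬u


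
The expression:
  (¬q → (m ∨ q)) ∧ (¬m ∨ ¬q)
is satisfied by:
  {q: True, m: False}
  {m: True, q: False}


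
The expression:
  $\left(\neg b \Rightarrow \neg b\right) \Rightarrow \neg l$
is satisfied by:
  {l: False}


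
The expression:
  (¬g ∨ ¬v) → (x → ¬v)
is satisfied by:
  {g: True, v: False, x: False}
  {v: False, x: False, g: False}
  {x: True, g: True, v: False}
  {x: True, v: False, g: False}
  {g: True, v: True, x: False}
  {v: True, g: False, x: False}
  {x: True, v: True, g: True}


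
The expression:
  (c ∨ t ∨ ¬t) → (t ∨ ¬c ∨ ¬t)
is always true.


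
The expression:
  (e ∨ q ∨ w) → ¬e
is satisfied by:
  {e: False}


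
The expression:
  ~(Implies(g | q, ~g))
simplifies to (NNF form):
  g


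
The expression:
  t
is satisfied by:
  {t: True}


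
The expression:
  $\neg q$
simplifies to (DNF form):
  $\neg q$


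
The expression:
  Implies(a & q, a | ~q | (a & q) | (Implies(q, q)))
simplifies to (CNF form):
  True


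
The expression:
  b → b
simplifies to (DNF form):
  True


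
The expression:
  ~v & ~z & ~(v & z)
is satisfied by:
  {v: False, z: False}


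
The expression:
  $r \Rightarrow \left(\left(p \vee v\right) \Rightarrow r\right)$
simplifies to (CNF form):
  $\text{True}$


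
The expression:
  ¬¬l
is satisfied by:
  {l: True}


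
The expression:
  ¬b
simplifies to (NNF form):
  ¬b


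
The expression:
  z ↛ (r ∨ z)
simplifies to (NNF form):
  False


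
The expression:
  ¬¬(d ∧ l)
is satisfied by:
  {d: True, l: True}


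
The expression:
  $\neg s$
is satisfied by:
  {s: False}


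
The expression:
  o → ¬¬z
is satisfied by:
  {z: True, o: False}
  {o: False, z: False}
  {o: True, z: True}


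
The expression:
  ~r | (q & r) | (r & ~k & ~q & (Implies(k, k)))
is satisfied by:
  {q: True, k: False, r: False}
  {k: False, r: False, q: False}
  {r: True, q: True, k: False}
  {r: True, k: False, q: False}
  {q: True, k: True, r: False}
  {k: True, q: False, r: False}
  {r: True, k: True, q: True}


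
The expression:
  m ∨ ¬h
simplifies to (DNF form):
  m ∨ ¬h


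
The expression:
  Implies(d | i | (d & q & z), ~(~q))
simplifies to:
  q | (~d & ~i)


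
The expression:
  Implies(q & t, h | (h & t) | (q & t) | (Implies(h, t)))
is always true.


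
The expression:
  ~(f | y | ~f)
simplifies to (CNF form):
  False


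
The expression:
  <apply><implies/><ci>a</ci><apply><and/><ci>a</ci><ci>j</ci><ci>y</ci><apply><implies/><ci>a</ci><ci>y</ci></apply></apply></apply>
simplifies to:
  <apply><or/><apply><not/><ci>a</ci></apply><apply><and/><ci>j</ci><ci>y</ci></apply></apply>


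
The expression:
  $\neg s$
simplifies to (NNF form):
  $\neg s$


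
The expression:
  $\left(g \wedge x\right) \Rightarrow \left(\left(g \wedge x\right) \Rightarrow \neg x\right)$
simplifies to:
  $\neg g \vee \neg x$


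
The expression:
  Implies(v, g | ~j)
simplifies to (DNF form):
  g | ~j | ~v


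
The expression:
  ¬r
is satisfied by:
  {r: False}


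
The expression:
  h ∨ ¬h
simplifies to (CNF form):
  True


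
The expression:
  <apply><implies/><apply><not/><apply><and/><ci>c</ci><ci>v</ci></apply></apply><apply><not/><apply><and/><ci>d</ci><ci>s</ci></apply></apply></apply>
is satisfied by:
  {v: True, c: True, s: False, d: False}
  {v: True, c: False, s: False, d: False}
  {c: True, v: False, s: False, d: False}
  {v: False, c: False, s: False, d: False}
  {d: True, v: True, c: True, s: False}
  {d: True, v: True, c: False, s: False}
  {d: True, c: True, v: False, s: False}
  {d: True, c: False, v: False, s: False}
  {v: True, s: True, c: True, d: False}
  {v: True, s: True, c: False, d: False}
  {s: True, c: True, v: False, d: False}
  {s: True, v: False, c: False, d: False}
  {d: True, v: True, s: True, c: True}


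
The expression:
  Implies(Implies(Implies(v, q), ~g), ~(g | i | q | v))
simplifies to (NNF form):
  (g | ~i) & (g | ~q) & (q | ~v)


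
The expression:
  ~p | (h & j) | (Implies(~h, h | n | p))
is always true.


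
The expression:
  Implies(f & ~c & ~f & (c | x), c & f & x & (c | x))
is always true.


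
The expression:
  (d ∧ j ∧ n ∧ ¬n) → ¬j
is always true.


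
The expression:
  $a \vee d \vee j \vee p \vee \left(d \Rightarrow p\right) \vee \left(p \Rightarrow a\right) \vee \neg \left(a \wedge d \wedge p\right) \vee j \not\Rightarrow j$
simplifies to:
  $\text{True}$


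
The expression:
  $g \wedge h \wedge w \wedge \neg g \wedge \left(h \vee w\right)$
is never true.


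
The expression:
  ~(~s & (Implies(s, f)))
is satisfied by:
  {s: True}


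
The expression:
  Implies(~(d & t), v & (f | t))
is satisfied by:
  {t: True, v: True, d: True, f: True}
  {t: True, v: True, d: True, f: False}
  {t: True, v: True, f: True, d: False}
  {t: True, v: True, f: False, d: False}
  {t: True, d: True, f: True, v: False}
  {t: True, d: True, f: False, v: False}
  {v: True, f: True, d: True, t: False}
  {v: True, f: True, d: False, t: False}


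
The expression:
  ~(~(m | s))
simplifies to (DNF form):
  m | s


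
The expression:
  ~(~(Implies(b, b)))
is always true.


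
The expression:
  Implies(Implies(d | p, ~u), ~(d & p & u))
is always true.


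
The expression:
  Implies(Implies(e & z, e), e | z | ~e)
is always true.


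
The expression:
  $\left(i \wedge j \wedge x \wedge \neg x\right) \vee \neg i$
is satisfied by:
  {i: False}


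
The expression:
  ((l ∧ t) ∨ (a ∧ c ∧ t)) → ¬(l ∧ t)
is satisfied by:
  {l: False, t: False}
  {t: True, l: False}
  {l: True, t: False}


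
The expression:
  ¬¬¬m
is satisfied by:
  {m: False}


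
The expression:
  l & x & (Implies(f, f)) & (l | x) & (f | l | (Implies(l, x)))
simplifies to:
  l & x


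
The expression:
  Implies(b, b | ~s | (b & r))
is always true.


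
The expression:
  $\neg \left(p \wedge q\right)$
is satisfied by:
  {p: False, q: False}
  {q: True, p: False}
  {p: True, q: False}


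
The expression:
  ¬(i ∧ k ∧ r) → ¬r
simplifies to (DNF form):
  (i ∧ k) ∨ ¬r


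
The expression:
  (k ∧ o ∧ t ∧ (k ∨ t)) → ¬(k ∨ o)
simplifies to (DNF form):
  ¬k ∨ ¬o ∨ ¬t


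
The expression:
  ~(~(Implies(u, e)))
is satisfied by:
  {e: True, u: False}
  {u: False, e: False}
  {u: True, e: True}


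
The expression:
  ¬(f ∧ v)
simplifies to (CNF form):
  ¬f ∨ ¬v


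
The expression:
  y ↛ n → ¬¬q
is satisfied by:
  {n: True, q: True, y: False}
  {n: True, q: False, y: False}
  {q: True, n: False, y: False}
  {n: False, q: False, y: False}
  {n: True, y: True, q: True}
  {n: True, y: True, q: False}
  {y: True, q: True, n: False}


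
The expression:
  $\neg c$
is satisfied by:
  {c: False}


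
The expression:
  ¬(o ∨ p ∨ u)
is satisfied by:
  {u: False, o: False, p: False}


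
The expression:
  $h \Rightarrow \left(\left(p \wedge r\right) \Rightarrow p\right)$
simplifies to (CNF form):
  $\text{True}$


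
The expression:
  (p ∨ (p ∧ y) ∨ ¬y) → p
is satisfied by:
  {y: True, p: True}
  {y: True, p: False}
  {p: True, y: False}


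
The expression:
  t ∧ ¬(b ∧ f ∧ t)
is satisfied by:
  {t: True, b: False, f: False}
  {t: True, f: True, b: False}
  {t: True, b: True, f: False}


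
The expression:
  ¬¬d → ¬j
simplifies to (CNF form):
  ¬d ∨ ¬j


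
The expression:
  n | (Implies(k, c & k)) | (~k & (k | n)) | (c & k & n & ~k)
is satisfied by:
  {n: True, c: True, k: False}
  {n: True, k: False, c: False}
  {c: True, k: False, n: False}
  {c: False, k: False, n: False}
  {n: True, c: True, k: True}
  {n: True, k: True, c: False}
  {c: True, k: True, n: False}


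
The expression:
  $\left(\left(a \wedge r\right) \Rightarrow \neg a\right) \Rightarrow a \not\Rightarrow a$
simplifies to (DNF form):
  $a \wedge r$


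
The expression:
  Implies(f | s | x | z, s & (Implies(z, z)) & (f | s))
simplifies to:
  s | (~f & ~x & ~z)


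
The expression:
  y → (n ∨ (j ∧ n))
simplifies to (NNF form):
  n ∨ ¬y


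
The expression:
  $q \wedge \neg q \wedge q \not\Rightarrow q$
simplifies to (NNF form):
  $\text{False}$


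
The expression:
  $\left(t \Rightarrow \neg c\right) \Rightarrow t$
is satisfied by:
  {t: True}


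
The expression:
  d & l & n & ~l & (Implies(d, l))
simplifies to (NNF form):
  False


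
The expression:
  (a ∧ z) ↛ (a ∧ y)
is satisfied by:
  {a: True, z: True, y: False}


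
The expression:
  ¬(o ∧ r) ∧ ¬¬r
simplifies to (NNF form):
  r ∧ ¬o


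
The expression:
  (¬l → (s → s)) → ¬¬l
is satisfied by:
  {l: True}


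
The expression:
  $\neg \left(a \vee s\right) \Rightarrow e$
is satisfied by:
  {a: True, e: True, s: True}
  {a: True, e: True, s: False}
  {a: True, s: True, e: False}
  {a: True, s: False, e: False}
  {e: True, s: True, a: False}
  {e: True, s: False, a: False}
  {s: True, e: False, a: False}
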